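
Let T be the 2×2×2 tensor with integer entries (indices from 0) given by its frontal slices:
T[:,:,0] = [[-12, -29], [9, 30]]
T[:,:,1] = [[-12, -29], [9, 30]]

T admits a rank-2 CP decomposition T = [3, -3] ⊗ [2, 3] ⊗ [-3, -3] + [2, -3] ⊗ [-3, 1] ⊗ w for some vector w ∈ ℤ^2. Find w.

Subtract the known terms from T to get the rank-1 residual R = [2, -3] ⊗ [-3, 1] ⊗ w, so R[i,j,k] = a[i]·b[j]·w[k]. Pick indices with nonzero a[0]·b[0] = (2)·(-3) = -6. Only the fibre through (0,0,·) is needed: R[0,0,:] = T[0,0,:] − Σₗ aₗ[0]bₗ[0]cₗ = [-12, -12] − (3)·(2)·[-3, -3] = [6, 6]. Then w[k] = R[0,0,k] / -6 for each k, giving w = [6, 6] / -6 = [-1, -1].

w = [-1, -1]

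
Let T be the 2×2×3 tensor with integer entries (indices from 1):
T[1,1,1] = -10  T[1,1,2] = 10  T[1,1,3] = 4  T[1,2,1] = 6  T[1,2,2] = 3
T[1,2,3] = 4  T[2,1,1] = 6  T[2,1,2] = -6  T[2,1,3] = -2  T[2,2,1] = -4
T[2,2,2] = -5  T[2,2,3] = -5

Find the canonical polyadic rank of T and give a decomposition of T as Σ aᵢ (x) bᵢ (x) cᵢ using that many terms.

rank(T) = 3

Lower bound: the mode-3 unfolding of T (rows indexed by k, columns by (i,j) = (1,1), (1,2), (2,1), (2,2)) is [[-10, 6, 6, -4], [10, 3, -6, -5], [4, 4, -2, -5]].
There the 3×3 minor on rows k ∈ {1, 2, 3}, columns (i,j) ∈ {(1,1), (1,2), (2,1)} is det [[-10, 6, 6], [10, 3, -6], [4, 4, -2]] = -36 ≠ 0, so this unfolding has rank ≥ 3; CP rank is at least every unfolding rank, so rank(T) ≥ 3. (Flattening ranks never certify an upper bound on CP rank; for that we must actually write T with 3 rank-1 terms.)
Upper bound: T is a sum of 3 rank-1 terms, T = (1, -1) (x) (1, 2) (x) (2, 4, 4) + (1, -1) (x) (2, 1) (x) (-2, -1, -2) + (2, -1) (x) (2, -1) (x) (-2, 2, 1) (written with every a and b primitive with positive leading entry and the scale carried by c; CP decompositions are not unique, and this one is verified by expanding entrywise), so rank(T) ≤ 3.
These bounds meet, so rank(T) = 3.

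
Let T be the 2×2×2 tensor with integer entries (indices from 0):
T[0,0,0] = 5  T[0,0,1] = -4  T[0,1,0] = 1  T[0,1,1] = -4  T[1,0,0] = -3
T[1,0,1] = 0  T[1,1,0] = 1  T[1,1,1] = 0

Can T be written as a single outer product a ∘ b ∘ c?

The mode-1 unfolding of T (rows indexed by i, columns by (j,k) = (0,0), (0,1), (1,0), (1,1)) is [[5, -4, 1, -4], [-3, 0, 1, 0]].
There the 2×2 minor on rows i ∈ {0, 1}, columns (j,k) ∈ {(0,0), (0,1)} is det [[5, -4], [-3, 0]] = -12 ≠ 0, so this unfolding has rank ≥ 2; CP rank is at least every unfolding rank, so rank(T) ≥ 2.
In particular rank(T) ≥ 2 > 1, so T is not rank-1.

No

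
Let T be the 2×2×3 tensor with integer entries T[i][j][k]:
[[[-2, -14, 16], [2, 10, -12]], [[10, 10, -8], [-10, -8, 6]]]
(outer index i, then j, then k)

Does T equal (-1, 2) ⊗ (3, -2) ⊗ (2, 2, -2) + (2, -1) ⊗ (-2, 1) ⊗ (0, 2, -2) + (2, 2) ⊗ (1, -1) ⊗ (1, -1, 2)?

Reconstruct entry (0,0,0) from the claimed factors: Σₗ aₗ[0]bₗ[0]cₗ[0] = (-1)·(3)·(2) + (2)·(-2)·(0) + (2)·(1)·(1) = -4, but T[0,0,0] = -2. The claim is false.

No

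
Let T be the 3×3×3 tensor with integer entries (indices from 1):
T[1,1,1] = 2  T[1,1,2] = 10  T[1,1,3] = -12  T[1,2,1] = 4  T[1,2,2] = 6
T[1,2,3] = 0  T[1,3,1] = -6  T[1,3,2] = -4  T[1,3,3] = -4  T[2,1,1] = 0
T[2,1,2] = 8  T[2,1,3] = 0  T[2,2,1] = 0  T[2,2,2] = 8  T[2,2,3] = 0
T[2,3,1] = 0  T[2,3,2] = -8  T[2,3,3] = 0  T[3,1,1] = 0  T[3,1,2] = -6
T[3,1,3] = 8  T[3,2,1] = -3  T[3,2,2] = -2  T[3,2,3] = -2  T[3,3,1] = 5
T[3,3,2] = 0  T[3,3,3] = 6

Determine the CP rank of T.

3

Lower bound: the mode-2 unfolding of T (rows indexed by j, columns by (i,k) = (1,1), (1,2), (1,3), (2,1), (2,2), (2,3), (3,1), (3,2), (3,3)) is [[2, 10, -12, 0, 8, 0, 0, -6, 8], [4, 6, 0, 0, 8, 0, -3, -2, -2], [-6, -4, -4, 0, -8, 0, 5, 0, 6]].
There the 3×3 minor on rows j ∈ {1, 2, 3}, columns (i,k) ∈ {(1,1), (1,2), (1,3)} is det [[2, 10, -12], [4, 6, 0], [-6, -4, -4]] = -128 ≠ 0, so this unfolding has rank ≥ 3; CP rank is at least every unfolding rank, so rank(T) ≥ 3. (This is only a lower bound: in general the CP rank may exceed every unfolding rank, so we still need to exhibit 3 rank-1 terms summing to T.)
Upper bound: T is a sum of 3 rank-1 terms, T = [1, 0, -1] (x) [1, -1, 2] (x) [-2, 2, -4] + [2, 0, -1] (x) [2, 1, -1] (x) [1, 0, -2] + [2, 2, -1] (x) [1, 1, -1] (x) [0, 4, 0] (one valid choice — decompositions are not unique — normalised so each a, b is primitive with positive first nonzero entry; check it by expanding all entries), so rank(T) ≤ 3.
These bounds meet, so rank(T) = 3.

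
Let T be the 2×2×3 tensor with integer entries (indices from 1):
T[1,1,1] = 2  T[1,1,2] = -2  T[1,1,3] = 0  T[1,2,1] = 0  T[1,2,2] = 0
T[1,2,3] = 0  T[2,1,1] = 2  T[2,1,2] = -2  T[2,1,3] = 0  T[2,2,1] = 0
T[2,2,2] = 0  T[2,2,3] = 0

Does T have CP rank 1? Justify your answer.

If T = a ⊗ b ⊗ c then every fibre of T is a multiple of the corresponding factor, so read the factors off the fibres through the nonzero entry T[1,1,1] = 2.
The mode-1 fibre T[:,1,1] = [2, 2] gives a = [1, 1] (primitive direction); the mode-2 fibre T[1,:,1] = [2, 0] gives b = [1, 0]; then c[k] = T[1,1,k] / (a[1]·b[1]) = [2, -2, 0] / 1 = [2, -2, 0].
Expanding [1, 1] ⊗ [1, 0] ⊗ [2, -2, 0] reproduces all 12 entries of T, so T = [1, 1] ⊗ [1, 0] ⊗ [2, -2, 0] and rank(T) ≤ 1.
Equivalently every frontal slice T[:,:,k] is c[k] times the rank-1 matrix [1, 1] ⊗ [1, 0]. So T has rank 1 (it is nonzero).

Yes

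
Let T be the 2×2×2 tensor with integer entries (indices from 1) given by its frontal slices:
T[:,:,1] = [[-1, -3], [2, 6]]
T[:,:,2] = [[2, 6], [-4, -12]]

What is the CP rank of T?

Lower bound: T ≠ 0 (e.g. T[1,1,1] = -1), so rank(T) ≥ 1.
Upper bound: if T = a ⊗ b ⊗ c then every fibre of T is a multiple of the corresponding factor, so read the factors off the fibres through the nonzero entry T[1,1,1] = -1.
The mode-1 fibre T[:,1,1] = [-1, 2] gives a = [1, -2] (primitive direction); the mode-2 fibre T[1,:,1] = [-1, -3] gives b = [1, 3]; then c[k] = T[1,1,k] / (a[1]·b[1]) = [-1, 2] / 1 = [-1, 2].
Expanding [1, -2] ⊗ [1, 3] ⊗ [-1, 2] reproduces all 8 entries of T, so T = [1, -2] ⊗ [1, 3] ⊗ [-1, 2] and rank(T) ≤ 1.
These bounds meet, so rank(T) = 1.

1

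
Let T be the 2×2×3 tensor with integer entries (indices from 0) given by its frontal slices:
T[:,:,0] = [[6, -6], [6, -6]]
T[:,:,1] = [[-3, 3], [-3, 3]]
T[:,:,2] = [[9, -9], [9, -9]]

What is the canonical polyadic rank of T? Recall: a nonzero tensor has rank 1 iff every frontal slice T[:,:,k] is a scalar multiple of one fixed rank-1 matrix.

1

Lower bound: T ≠ 0 (e.g. T[0,0,0] = 6), so rank(T) ≥ 1.
Upper bound: the mode-1 fibre T[:,0,0] = [6, 6] gives a = [1, 1] (primitive direction); the mode-2 fibre T[0,:,0] = [6, -6] gives b = [1, -1]; then c[k] = T[0,0,k] / (a[0]·b[0]) = [6, -3, 9] / 1 = [6, -3, 9].
Expanding [1, 1] ⊗ [1, -1] ⊗ [6, -3, 9] reproduces all 12 entries of T, so T = [1, 1] ⊗ [1, -1] ⊗ [6, -3, 9] and rank(T) ≤ 1.
These bounds meet, so rank(T) = 1.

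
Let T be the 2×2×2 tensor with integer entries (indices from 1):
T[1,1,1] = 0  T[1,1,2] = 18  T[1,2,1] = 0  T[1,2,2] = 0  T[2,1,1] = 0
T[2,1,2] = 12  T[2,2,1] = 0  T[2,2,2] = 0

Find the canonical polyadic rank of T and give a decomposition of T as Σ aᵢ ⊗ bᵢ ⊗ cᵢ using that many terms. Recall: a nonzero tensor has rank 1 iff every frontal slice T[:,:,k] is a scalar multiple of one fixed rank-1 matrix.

rank(T) = 1

Lower bound: T ≠ 0 (e.g. T[1,1,2] = 18), so rank(T) ≥ 1.
Upper bound: if T = a ⊗ b ⊗ c then every fibre of T is a multiple of the corresponding factor, so read the factors off the fibres through the nonzero entry T[1,1,2] = 18.
The mode-1 fibre T[:,1,2] = [18, 12] gives a = [3, 2] (primitive direction); the mode-2 fibre T[1,:,2] = [18, 0] gives b = [1, 0]; then c[k] = T[1,1,k] / (a[1]·b[1]) = [0, 18] / 3 = [0, 6].
Expanding [3, 2] ⊗ [1, 0] ⊗ [0, 6] reproduces all 8 entries of T, so T = [3, 2] ⊗ [1, 0] ⊗ [0, 6] and rank(T) ≤ 1.
These bounds meet, so rank(T) = 1.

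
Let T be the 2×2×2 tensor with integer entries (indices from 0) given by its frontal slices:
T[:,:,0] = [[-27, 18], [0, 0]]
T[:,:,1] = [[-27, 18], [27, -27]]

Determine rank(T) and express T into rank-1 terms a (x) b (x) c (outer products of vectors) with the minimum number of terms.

Lower bound: the mode-1 unfolding of T (rows indexed by i, columns by (j,k) = (0,0), (0,1), (1,0), (1,1)) is [[-27, -27, 18, 18], [0, 27, 0, -27]].
There the 2×2 minor on rows i ∈ {0, 1}, columns (j,k) ∈ {(0,0), (0,1)} is det [[-27, -27], [0, 27]] = -729 ≠ 0, so this unfolding has rank ≥ 2; CP rank is at least every unfolding rank, so rank(T) ≥ 2. (This is only a lower bound: in general the CP rank may exceed every unfolding rank, so we still need to exhibit 2 rank-1 terms summing to T.)
Upper bound — finding two terms. Write S_k = T[:,:,k] for the frontal slices: S₀ = [[-27, 18], [0, 0]], S₁ = [[-27, 18], [27, -27]].
If T = a₁ (x) b₁ (x) c₁ + a₂ (x) b₂ (x) c₂ then each S_k = c₁[k]·a₁b₁ᵀ + c₂[k]·a₂b₂ᵀ. S₀ and S₁ are linearly independent, so a₁b₁ᵀ and a₂b₂ᵀ must span the same plane of matrices: they are the rank-1 matrices of the form x·S₀ + y·S₁.
det(x·S₀ + y·S₁) is 243·xy + 243·y² = 243·(y)(x + y), vanishing at (x:y) = (1:0) and (1:-1).
M₁ = S₀ = [[-27, 18], [0, 0]] = (-9)·[1, 0][3, -2]ᵀ and M₂ = S₀ − S₁ = [[0, 0], [-27, 27]] = (-27)·[0, 1][1, -1]ᵀ, so take a₁ = [1, 0], b₁ = [3, -2], a₂ = [0, 1], b₂ = [1, -1].
Each slice is an integer combination of E₁ = a₁b₁ᵀ and E₂ = a₂b₂ᵀ: S₀ = −9·E₁, S₁ = −9·E₁ + 27·E₂; reading off coefficients, c₁ = [-9, -9] and c₂ = [0, 27].
Hence T = [1, 0] (x) [3, -2] (x) [-9, -9] + [0, 1] (x) [1, -1] (x) [0, 27], so rank(T) ≤ 2.
These bounds meet, so rank(T) = 2.
Check entry T[1,1,1] = -27: (0)·(-2)·(-9) + (1)·(-1)·(27) = -27.

rank(T) = 2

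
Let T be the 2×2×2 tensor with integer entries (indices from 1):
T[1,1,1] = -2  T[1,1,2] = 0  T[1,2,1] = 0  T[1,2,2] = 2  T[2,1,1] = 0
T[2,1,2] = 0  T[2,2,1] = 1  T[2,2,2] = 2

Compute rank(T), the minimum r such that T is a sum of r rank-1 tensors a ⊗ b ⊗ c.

2

Lower bound: the mode-3 unfolding of T (rows indexed by k, columns by (i,j) = (1,1), (1,2), (2,1), (2,2)) is [[-2, 0, 0, 1], [0, 2, 0, 2]].
There the 2×2 minor on rows k ∈ {1, 2}, columns (i,j) ∈ {(1,1), (1,2)} is det [[-2, 0], [0, 2]] = -4 ≠ 0, so this unfolding has rank ≥ 2; CP rank is at least every unfolding rank, so rank(T) ≥ 2. (Flattening ranks never certify an upper bound on CP rank; for that we must actually write T with 2 rank-1 terms.)
Upper bound — finding two terms. Write S_k = T[:,:,k] for the frontal slices: S₁ = [[-2, 0], [0, 1]], S₂ = [[0, 2], [0, 2]].
If T = a₁ ⊗ b₁ ⊗ c₁ + a₂ ⊗ b₂ ⊗ c₂ then each S_k = c₁[k]·a₁b₁ᵀ + c₂[k]·a₂b₂ᵀ. S₁ and S₂ are linearly independent, so a₁b₁ᵀ and a₂b₂ᵀ must span the same plane of matrices: they are the rank-1 matrices of the form x·S₁ + y·S₂.
det(x·S₁ + y·S₂) is −2·x² − 4·xy = (-2)·(x + 2·y)(x), vanishing at (x:y) = (2:-1) and (0:1).
M₁ = 2·S₁ − S₂ = [[-4, -2], [0, 0]] = (-2)·[1, 0][2, 1]ᵀ and M₂ = S₂ = [[0, 2], [0, 2]] = 2·[1, 1][0, 1]ᵀ, so take a₁ = [1, 0], b₁ = [2, 1], a₂ = [1, 1], b₂ = [0, 1].
Each slice is an integer combination of E₁ = a₁b₁ᵀ and E₂ = a₂b₂ᵀ: S₁ = −E₁ + E₂, S₂ = 2·E₂; reading off coefficients, c₁ = [-1, 0] and c₂ = [1, 2].
Hence T = [1, 0] ⊗ [2, 1] ⊗ [-1, 0] + [1, 1] ⊗ [0, 1] ⊗ [1, 2], so rank(T) ≤ 2.
These bounds meet, so rank(T) = 2.
Check entry T[1,1,1] = -2: (1)·(2)·(-1) + (1)·(0)·(1) = -2.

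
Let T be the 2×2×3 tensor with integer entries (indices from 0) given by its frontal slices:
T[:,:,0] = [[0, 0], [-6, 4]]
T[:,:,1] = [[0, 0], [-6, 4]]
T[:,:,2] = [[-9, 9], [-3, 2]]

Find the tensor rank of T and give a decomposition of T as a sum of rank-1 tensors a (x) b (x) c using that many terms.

rank(T) = 2

Lower bound: the mode-3 unfolding of T (rows indexed by k, columns by (i,j) = (0,0), (0,1), (1,0), (1,1)) is [[0, 0, -6, 4], [0, 0, -6, 4], [-9, 9, -3, 2]].
There the 2×2 minor on rows k ∈ {0, 2}, columns (i,j) ∈ {(0,0), (1,0)} is det [[0, -6], [-9, -3]] = -54 ≠ 0, so this unfolding has rank ≥ 2; CP rank is at least every unfolding rank, so rank(T) ≥ 2. (Flattening ranks never certify an upper bound on CP rank; for that we must actually write T with 2 rank-1 terms.)
Upper bound — finding two terms. Write S_k = T[:,:,k] for the frontal slices: S₀ = [[0, 0], [-6, 4]], S₁ = [[0, 0], [-6, 4]], S₂ = [[-9, 9], [-3, 2]].
If T = a₁ (x) b₁ (x) c₁ + a₂ (x) b₂ (x) c₂ then each S_k = c₁[k]·a₁b₁ᵀ + c₂[k]·a₂b₂ᵀ. S₀ and S₂ are linearly independent, so a₁b₁ᵀ and a₂b₂ᵀ must span the same plane of matrices: they are the rank-1 matrices of the form x·S₀ + y·S₂.
det(x·S₀ + y·S₂) is 18·xy + 9·y² = 9·(y)(2·x + y), vanishing at (x:y) = (1:0) and (1:-2).
M₁ = S₀ = [[0, 0], [-6, 4]] = (-2)·(0, 1)(3, -2)ᵀ and M₂ = S₀ − 2·S₂ = [[18, -18], [0, 0]] = 18·(1, 0)(1, -1)ᵀ, so take a₁ = (0, 1), b₁ = (3, -2), a₂ = (1, 0), b₂ = (1, -1).
Each slice is an integer combination of E₁ = a₁b₁ᵀ and E₂ = a₂b₂ᵀ: S₀ = −2·E₁, S₁ = −2·E₁, S₂ = −E₁ − 9·E₂; reading off coefficients, c₁ = (-2, -2, -1) and c₂ = (0, 0, -9).
Hence T = (0, 1) (x) (3, -2) (x) (-2, -2, -1) + (1, 0) (x) (1, -1) (x) (0, 0, -9), so rank(T) ≤ 2.
These bounds meet, so rank(T) = 2.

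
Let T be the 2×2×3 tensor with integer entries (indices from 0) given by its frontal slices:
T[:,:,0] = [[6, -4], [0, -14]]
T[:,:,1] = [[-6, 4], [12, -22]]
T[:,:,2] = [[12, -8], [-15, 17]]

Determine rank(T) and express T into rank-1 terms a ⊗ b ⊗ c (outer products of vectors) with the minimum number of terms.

rank(T) = 2

Lower bound: the mode-3 unfolding of T (rows indexed by k, columns by (i,j) = (0,0), (0,1), (1,0), (1,1)) is [[6, -4, 0, -14], [-6, 4, 12, -22], [12, -8, -15, 17]].
There the 2×2 minor on rows k ∈ {0, 1}, columns (i,j) ∈ {(0,0), (1,0)} is det [[6, 0], [-6, 12]] = 72 ≠ 0, so this unfolding has rank ≥ 2; CP rank is at least every unfolding rank, so rank(T) ≥ 2. (Flattening ranks never certify an upper bound on CP rank; for that we must actually write T with 2 rank-1 terms.)
Upper bound — finding two terms. Write S_k = T[:,:,k] for the frontal slices: S₀ = [[6, -4], [0, -14]], S₁ = [[-6, 4], [12, -22]], S₂ = [[12, -8], [-15, 17]].
If T = a₁ ⊗ b₁ ⊗ c₁ + a₂ ⊗ b₂ ⊗ c₂ then each S_k = c₁[k]·a₁b₁ᵀ + c₂[k]·a₂b₂ᵀ. S₀ and S₁ are linearly independent, so a₁b₁ᵀ and a₂b₂ᵀ must span the same plane of matrices: they are the rank-1 matrices of the form x·S₀ + y·S₁.
det(x·S₀ + y·S₁) is −84·x² + 84·y² = (-84)·(x − y)(x + y), vanishing at (x:y) = (1:1) and (1:-1).
M₁ = S₀ + S₁ = [[0, 0], [12, -36]] = 12·(0, 1)(1, -3)ᵀ and M₂ = S₀ − S₁ = [[12, -8], [-12, 8]] = 4·(1, -1)(3, -2)ᵀ, so take a₁ = (0, 1), b₁ = (1, -3), a₂ = (1, -1), b₂ = (3, -2).
Each slice is an integer combination of E₁ = a₁b₁ᵀ and E₂ = a₂b₂ᵀ: S₀ = 6·E₁ + 2·E₂, S₁ = 6·E₁ − 2·E₂, S₂ = −3·E₁ + 4·E₂; reading off coefficients, c₁ = (6, 6, -3) and c₂ = (2, -2, 4).
Hence T = (0, 1) ⊗ (1, -3) ⊗ (6, 6, -3) + (1, -1) ⊗ (3, -2) ⊗ (2, -2, 4), so rank(T) ≤ 2.
These bounds meet, so rank(T) = 2.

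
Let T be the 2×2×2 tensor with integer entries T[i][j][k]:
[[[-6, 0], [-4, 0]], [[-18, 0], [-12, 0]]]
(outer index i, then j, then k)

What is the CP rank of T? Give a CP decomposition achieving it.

rank(T) = 1

Lower bound: T ≠ 0 (e.g. T[0,0,0] = -6), so rank(T) ≥ 1.
Upper bound: if T = a ⊗ b ⊗ c then every fibre of T is a multiple of the corresponding factor, so read the factors off the fibres through the nonzero entry T[0,0,0] = -6.
The mode-1 fibre T[:,0,0] = [-6, -18] gives a = (1, 3) (primitive direction); the mode-2 fibre T[0,:,0] = [-6, -4] gives b = (3, 2); then c[k] = T[0,0,k] / (a[0]·b[0]) = [-6, 0] / 3 = (-2, 0).
Expanding (1, 3) ⊗ (3, 2) ⊗ (-2, 0) reproduces all 8 entries of T, so T = (1, 3) ⊗ (3, 2) ⊗ (-2, 0) and rank(T) ≤ 1.
These bounds meet, so rank(T) = 1.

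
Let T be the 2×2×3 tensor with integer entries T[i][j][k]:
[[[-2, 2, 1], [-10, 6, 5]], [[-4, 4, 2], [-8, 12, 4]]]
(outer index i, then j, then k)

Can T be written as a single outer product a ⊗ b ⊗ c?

No

The mode-1 unfolding of T (rows indexed by i, columns by (j,k) = (0,0), (0,1), (0,2), (1,0), (1,1), (1,2)) is [[-2, 2, 1, -10, 6, 5], [-4, 4, 2, -8, 12, 4]].
There the 2×2 minor on rows i ∈ {0, 1}, columns (j,k) ∈ {(0,0), (1,0)} is det [[-2, -10], [-4, -8]] = -24 ≠ 0, so this unfolding has rank ≥ 2; CP rank is at least every unfolding rank, so rank(T) ≥ 2.
In particular rank(T) ≥ 2 > 1, so T is not rank-1.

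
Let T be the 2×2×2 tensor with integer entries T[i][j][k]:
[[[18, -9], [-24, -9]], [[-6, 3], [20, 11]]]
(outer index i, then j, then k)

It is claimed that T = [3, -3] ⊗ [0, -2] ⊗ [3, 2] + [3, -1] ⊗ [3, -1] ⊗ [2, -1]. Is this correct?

Reconstruct entrywise from the claimed factors. For example, T[0,0,1] = -9 and Σₗ aₗ[0]bₗ[0]cₗ[1] = (3)·(0)·(2) + (3)·(3)·(-1) = -9; checking all 8 entries, every one matches. The claim holds.

Yes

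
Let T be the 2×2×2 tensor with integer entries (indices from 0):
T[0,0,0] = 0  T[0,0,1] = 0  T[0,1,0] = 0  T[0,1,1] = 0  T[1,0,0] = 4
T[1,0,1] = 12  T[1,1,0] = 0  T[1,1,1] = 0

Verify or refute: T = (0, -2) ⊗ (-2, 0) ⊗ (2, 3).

No

Reconstruct entry (1,0,0) from the claimed factors: Σₗ aₗ[1]bₗ[0]cₗ[0] = (-2)·(-2)·(2) = 8, but T[1,0,0] = 4. The claim is false.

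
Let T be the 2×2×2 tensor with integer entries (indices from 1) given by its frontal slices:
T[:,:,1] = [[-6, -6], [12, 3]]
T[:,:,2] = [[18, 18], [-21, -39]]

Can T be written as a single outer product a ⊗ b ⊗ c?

The mode-1 unfolding of T (rows indexed by i, columns by (j,k) = (1,1), (1,2), (2,1), (2,2)) is [[-6, 18, -6, 18], [12, -21, 3, -39]].
There the 2×2 minor on rows i ∈ {1, 2}, columns (j,k) ∈ {(1,1), (1,2)} is det [[-6, 18], [12, -21]] = -90 ≠ 0, so this unfolding has rank ≥ 2; CP rank is at least every unfolding rank, so rank(T) ≥ 2.
In particular rank(T) ≥ 2 > 1, so T is not rank-1.

No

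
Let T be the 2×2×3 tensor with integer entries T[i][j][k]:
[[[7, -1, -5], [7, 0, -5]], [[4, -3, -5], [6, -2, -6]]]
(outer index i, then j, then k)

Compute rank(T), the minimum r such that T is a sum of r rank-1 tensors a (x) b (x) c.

3

Lower bound: in the mode-3 unfolding of T (rows indexed by k, columns by (i,j)) the 3×3 minor on rows k ∈ {0, 1, 2}, columns (i,j) ∈ {(0,0), (0,1), (1,0)} is det [[7, 7, 4], [-1, 0, -3], [-5, -5, -5]] = -15 ≠ 0, so that unfolding has rank ≥ 3 and hence rank(T) ≥ 3 (CP rank is at least every unfolding rank, though it can be larger).
Upper bound: T is a sum of 3 rank-1 terms, T = [1, 0] (x) [2, 1] (x) [2, 0, -1] + [1, 1] (x) [1, 2] (x) [2, 1, -1] + [1, 2] (x) [1, 1] (x) [1, -2, -2] (written with every a and b primitive with positive leading entry and the scale carried by c; CP decompositions are not unique, and this one is verified by expanding entrywise), so rank(T) ≤ 3.
These bounds meet, so rank(T) = 3.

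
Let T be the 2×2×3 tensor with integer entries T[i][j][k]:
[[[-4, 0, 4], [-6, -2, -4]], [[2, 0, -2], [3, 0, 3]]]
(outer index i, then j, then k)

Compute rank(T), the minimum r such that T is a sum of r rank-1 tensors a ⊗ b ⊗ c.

3

Lower bound: in the mode-3 unfolding of T (rows indexed by k, columns by (i,j)) the 3×3 minor on rows k ∈ {0, 1, 2}, columns (i,j) ∈ {(0,0), (0,1), (1,1)} is det [[-4, -6, 3], [0, -2, 0], [4, -4, 3]] = 48 ≠ 0, so that unfolding has rank ≥ 3 and hence rank(T) ≥ 3 (CP rank is at least every unfolding rank, though it can be larger).
Upper bound: T is a sum of 3 rank-1 terms, T = [1, -1] ⊗ [0, 1] ⊗ [-2, 0, -4] + [1, 0] ⊗ [0, 1] ⊗ [-2, -2, -2] + [2, -1] ⊗ [2, 1] ⊗ [-1, 0, 1] (written with every a and b primitive with positive leading entry and the scale carried by c; CP decompositions are not unique, and this one is verified by expanding entrywise), so rank(T) ≤ 3.
These bounds meet, so rank(T) = 3.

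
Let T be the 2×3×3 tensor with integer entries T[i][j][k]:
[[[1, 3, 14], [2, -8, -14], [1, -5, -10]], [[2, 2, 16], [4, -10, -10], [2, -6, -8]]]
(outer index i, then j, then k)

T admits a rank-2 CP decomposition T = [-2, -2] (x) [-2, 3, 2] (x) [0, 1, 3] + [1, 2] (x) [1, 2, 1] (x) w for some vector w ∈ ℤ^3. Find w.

w = [1, -1, 2]

Subtract the known terms from T to get the rank-1 residual R = [1, 2] (x) [1, 2, 1] (x) w, so R[i,j,k] = a[i]·b[j]·w[k]. Pick indices with nonzero a[0]·b[0] = (1)·(1) = 1. Only the fibre through (0,0,·) is needed: R[0,0,:] = T[0,0,:] − Σₗ aₗ[0]bₗ[0]cₗ = [1, 3, 14] − (-2)·(-2)·[0, 1, 3] = [1, -1, 2]. Then w[k] = R[0,0,k] / 1 for each k, giving w = [1, -1, 2] / 1 = [1, -1, 2].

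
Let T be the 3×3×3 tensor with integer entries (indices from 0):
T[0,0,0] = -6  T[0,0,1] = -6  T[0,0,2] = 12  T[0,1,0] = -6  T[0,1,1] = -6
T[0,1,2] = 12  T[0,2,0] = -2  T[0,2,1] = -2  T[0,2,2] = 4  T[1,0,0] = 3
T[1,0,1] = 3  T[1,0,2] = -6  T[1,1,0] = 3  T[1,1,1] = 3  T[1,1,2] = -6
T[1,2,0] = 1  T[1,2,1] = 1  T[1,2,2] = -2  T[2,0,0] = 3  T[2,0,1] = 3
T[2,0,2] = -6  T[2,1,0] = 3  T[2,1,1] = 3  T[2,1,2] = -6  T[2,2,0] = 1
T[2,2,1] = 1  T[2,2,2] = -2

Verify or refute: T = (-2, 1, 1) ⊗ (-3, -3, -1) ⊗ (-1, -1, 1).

No

Reconstruct entry (0,0,2) from the claimed factors: Σₗ aₗ[0]bₗ[0]cₗ[2] = (-2)·(-3)·(1) = 6, but T[0,0,2] = 12. The claim is false.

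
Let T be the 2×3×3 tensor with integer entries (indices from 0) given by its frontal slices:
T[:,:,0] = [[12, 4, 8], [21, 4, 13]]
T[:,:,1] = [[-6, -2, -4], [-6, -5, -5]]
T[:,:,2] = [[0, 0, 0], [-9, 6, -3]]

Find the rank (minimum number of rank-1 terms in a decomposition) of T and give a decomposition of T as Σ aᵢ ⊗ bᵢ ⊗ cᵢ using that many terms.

rank(T) = 2

Lower bound: the mode-1 unfolding of T (rows indexed by i, columns by (j,k) = (0,0), (0,1), (0,2), (1,0), (1,1), (1,2), (2,0), (2,1), (2,2)) is [[12, -6, 0, 4, -2, 0, 8, -4, 0], [21, -6, -9, 4, -5, 6, 13, -5, -3]].
There the 2×2 minor on rows i ∈ {0, 1}, columns (j,k) ∈ {(0,0), (0,1)} is det [[12, -6], [21, -6]] = 54 ≠ 0, so this unfolding has rank ≥ 2; CP rank is at least every unfolding rank, so rank(T) ≥ 2. (Flattening ranks never certify an upper bound on CP rank; for that we must actually write T with 2 rank-1 terms.)
Upper bound — finding two terms. Write S_k = T[:,:,k] for the frontal slices: S₀ = [[12, 4, 8], [21, 4, 13]], S₁ = [[-6, -2, -4], [-6, -5, -5]], S₂ = [[0, 0, 0], [-9, 6, -3]].
If T = a₁ ⊗ b₁ ⊗ c₁ + a₂ ⊗ b₂ ⊗ c₂ then each S_k = c₁[k]·a₁b₁ᵀ + c₂[k]·a₂b₂ᵀ. S₀ and S₁ are linearly independent, so a₁b₁ᵀ and a₂b₂ᵀ must span the same plane of matrices: they are the rank-1 matrices of the form x·S₀ + y·S₁.
The 2×2 minor of x·S₀ + y·S₁ on rows {0,1}, columns {0,1} is −36·x² − 18·xy + 18·y² = (-18)·(2·x − y)(x + y), vanishing at (x:y) = (1:2) and (1:-1).
M₁ = S₀ + 2·S₁ = [[0, 0, 0], [9, -6, 3]] = 3·[0, 1][3, -2, 1]ᵀ and M₂ = S₀ − S₁ = [[18, 6, 12], [27, 9, 18]] = 3·[2, 3][3, 1, 2]ᵀ, so take a₁ = [0, 1], b₁ = [3, -2, 1], a₂ = [2, 3], b₂ = [3, 1, 2].
Each slice is an integer combination of E₁ = a₁b₁ᵀ and E₂ = a₂b₂ᵀ: S₀ = E₁ + 2·E₂, S₁ = E₁ − E₂, S₂ = −3·E₁; reading off coefficients, c₁ = [1, 1, -3] and c₂ = [2, -1, 0].
Hence T = [0, 1] ⊗ [3, -2, 1] ⊗ [1, 1, -3] + [2, 3] ⊗ [3, 1, 2] ⊗ [2, -1, 0], so rank(T) ≤ 2.
These bounds meet, so rank(T) = 2.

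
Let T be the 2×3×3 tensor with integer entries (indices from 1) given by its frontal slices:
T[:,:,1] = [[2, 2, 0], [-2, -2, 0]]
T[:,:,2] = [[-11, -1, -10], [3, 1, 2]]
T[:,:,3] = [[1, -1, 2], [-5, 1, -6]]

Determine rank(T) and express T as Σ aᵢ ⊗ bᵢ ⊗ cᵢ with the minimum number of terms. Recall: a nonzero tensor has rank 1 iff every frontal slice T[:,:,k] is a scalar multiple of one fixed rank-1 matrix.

Lower bound: in the mode-3 unfolding of T (rows indexed by k, columns by (i,j)) the 3×3 minor on rows k ∈ {1, 2, 3}, columns (i,j) ∈ {(1,1), (1,2), (2,1)} is det [[2, 2, -2], [-11, -1, 3], [1, -1, -5]] = -112 ≠ 0, so that unfolding has rank ≥ 3 and hence rank(T) ≥ 3 (CP rank is at least every unfolding rank, though it can be larger).
Upper bound: T is a sum of 3 rank-1 terms, T = (1, -1) ⊗ (1, -1, 2) ⊗ (-2, 1, 1) + (1, -1) ⊗ (1, 0, 1) ⊗ (4, -4, 4) + (1, 0) ⊗ (1, 0, 1) ⊗ (0, -8, -4) (written with every a and b primitive with positive leading entry and the scale carried by c; CP decompositions are not unique, and this one is verified by expanding entrywise), so rank(T) ≤ 3.
These bounds meet, so rank(T) = 3.

rank(T) = 3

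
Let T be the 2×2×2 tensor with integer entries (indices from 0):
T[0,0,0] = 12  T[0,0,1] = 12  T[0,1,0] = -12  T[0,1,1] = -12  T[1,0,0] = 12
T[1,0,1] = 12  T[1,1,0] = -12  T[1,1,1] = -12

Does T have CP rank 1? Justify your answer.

If T = a (x) b (x) c then every fibre of T is a multiple of the corresponding factor, so read the factors off the fibres through the nonzero entry T[0,0,0] = 12.
The mode-1 fibre T[:,0,0] = [12, 12] gives a = (1, 1) (primitive direction); the mode-2 fibre T[0,:,0] = [12, -12] gives b = (1, -1); then c[k] = T[0,0,k] / (a[0]·b[0]) = [12, 12] / 1 = (12, 12).
Expanding (1, 1) (x) (1, -1) (x) (12, 12) reproduces all 8 entries of T, so T = (1, 1) (x) (1, -1) (x) (12, 12) and rank(T) ≤ 1.
Equivalently every frontal slice T[:,:,k] is c[k] times the rank-1 matrix (1, 1) (x) (1, -1). So T has rank 1 (it is nonzero).

Yes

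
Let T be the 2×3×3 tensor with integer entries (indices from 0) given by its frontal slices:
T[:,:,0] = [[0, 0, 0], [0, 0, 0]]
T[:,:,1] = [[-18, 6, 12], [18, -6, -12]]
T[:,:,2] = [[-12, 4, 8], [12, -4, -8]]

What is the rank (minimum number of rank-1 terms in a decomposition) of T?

Lower bound: T ≠ 0 (e.g. T[0,0,1] = -18), so rank(T) ≥ 1.
Upper bound: if T = a ∘ b ∘ c then every fibre of T is a multiple of the corresponding factor, so read the factors off the fibres through the nonzero entry T[0,0,1] = -18.
The mode-1 fibre T[:,0,1] = [-18, 18] gives a = [1, -1] (primitive direction); the mode-2 fibre T[0,:,1] = [-18, 6, 12] gives b = [3, -1, -2]; then c[k] = T[0,0,k] / (a[0]·b[0]) = [0, -18, -12] / 3 = [0, -6, -4].
Expanding [1, -1] ∘ [3, -1, -2] ∘ [0, -6, -4] reproduces all 18 entries of T, so T = [1, -1] ∘ [3, -1, -2] ∘ [0, -6, -4] and rank(T) ≤ 1.
These bounds meet, so rank(T) = 1.

1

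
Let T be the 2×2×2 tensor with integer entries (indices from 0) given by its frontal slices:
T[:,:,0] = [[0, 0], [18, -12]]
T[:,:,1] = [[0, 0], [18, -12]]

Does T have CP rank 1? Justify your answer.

Yes

If T = a (x) b (x) c then every fibre of T is a multiple of the corresponding factor, so read the factors off the fibres through the nonzero entry T[1,0,0] = 18.
The mode-1 fibre T[:,0,0] = [0, 18] gives a = (0, 1) (primitive direction); the mode-2 fibre T[1,:,0] = [18, -12] gives b = (3, -2); then c[k] = T[1,0,k] / (a[1]·b[0]) = [18, 18] / 3 = (6, 6).
Expanding (0, 1) (x) (3, -2) (x) (6, 6) reproduces all 8 entries of T, so T = (0, 1) (x) (3, -2) (x) (6, 6) and rank(T) ≤ 1.
Equivalently every frontal slice T[:,:,k] is c[k] times the rank-1 matrix (0, 1) (x) (3, -2). So T has rank 1 (it is nonzero).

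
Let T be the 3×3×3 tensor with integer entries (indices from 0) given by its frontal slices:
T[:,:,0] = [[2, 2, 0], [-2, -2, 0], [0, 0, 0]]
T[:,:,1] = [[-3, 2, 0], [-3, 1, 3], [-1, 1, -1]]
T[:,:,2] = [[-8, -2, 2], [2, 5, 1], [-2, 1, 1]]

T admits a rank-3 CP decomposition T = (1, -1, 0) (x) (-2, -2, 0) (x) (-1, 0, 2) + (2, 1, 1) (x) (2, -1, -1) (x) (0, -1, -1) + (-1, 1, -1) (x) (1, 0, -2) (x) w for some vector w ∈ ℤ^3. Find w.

w = (0, -1, 0)

Subtract the known terms from T to get the rank-1 residual R = (-1, 1, -1) (x) (1, 0, -2) (x) w, so R[i,j,k] = a[i]·b[j]·w[k]. Pick indices with nonzero a[0]·b[0] = (-1)·(1) = -1. Only the fibre through (0,0,·) is needed: R[0,0,:] = T[0,0,:] − Σₗ aₗ[0]bₗ[0]cₗ = [2, -3, -8] − (1)·(-2)·(-1, 0, 2) − (2)·(2)·(0, -1, -1) = [0, 1, 0]. Then w[k] = R[0,0,k] / -1 for each k, giving w = [0, 1, 0] / -1 = (0, -1, 0).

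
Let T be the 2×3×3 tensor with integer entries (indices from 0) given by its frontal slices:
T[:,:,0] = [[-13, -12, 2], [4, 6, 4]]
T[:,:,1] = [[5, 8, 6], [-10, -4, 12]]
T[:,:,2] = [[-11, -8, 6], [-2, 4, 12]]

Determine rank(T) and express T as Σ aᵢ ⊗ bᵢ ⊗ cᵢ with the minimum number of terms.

Lower bound: the mode-3 unfolding of T (rows indexed by k, columns by (i,j) = (0,0), (0,1), (0,2), (1,0), (1,1), (1,2)) is [[-13, -12, 2, 4, 6, 4], [5, 8, 6, -10, -4, 12], [-11, -8, 6, -2, 4, 12]].
There the 2×2 minor on rows k ∈ {0, 1}, columns (i,j) ∈ {(0,0), (0,1)} is det [[-13, -12], [5, 8]] = -44 ≠ 0, so this unfolding has rank ≥ 2; CP rank is at least every unfolding rank, so rank(T) ≥ 2. (Flattening ranks never certify an upper bound on CP rank; for that we must actually write T with 2 rank-1 terms.)
Upper bound — finding two terms. Write S_k = T[:,:,k] for the frontal slices: S₀ = [[-13, -12, 2], [4, 6, 4]], S₁ = [[5, 8, 6], [-10, -4, 12]], S₂ = [[-11, -8, 6], [-2, 4, 12]].
If T = a₁ ⊗ b₁ ⊗ c₁ + a₂ ⊗ b₂ ⊗ c₂ then each S_k = c₁[k]·a₁b₁ᵀ + c₂[k]·a₂b₂ᵀ. S₀ and S₁ are linearly independent, so a₁b₁ᵀ and a₂b₂ᵀ must span the same plane of matrices: they are the rank-1 matrices of the form x·S₀ + y·S₁.
The 2×2 minor of x·S₀ + y·S₁ on rows {0,1}, columns {0,1} is −30·x² − 70·xy + 60·y² = (-10)·(x + 3·y)(3·x − 2·y), vanishing at (x:y) = (3:-1) and (2:3).
M₁ = 3·S₀ − S₁ = [[-44, -44, 0], [22, 22, 0]] = (-22)·[2, -1][1, 1, 0]ᵀ and M₂ = 2·S₀ + 3·S₁ = [[-11, 0, 22], [-22, 0, 44]] = (-11)·[1, 2][1, 0, -2]ᵀ, so take a₁ = [2, -1], b₁ = [1, 1, 0], a₂ = [1, 2], b₂ = [1, 0, -2].
Each slice is an integer combination of E₁ = a₁b₁ᵀ and E₂ = a₂b₂ᵀ: S₀ = −6·E₁ − E₂, S₁ = 4·E₁ − 3·E₂, S₂ = −4·E₁ − 3·E₂; reading off coefficients, c₁ = [-6, 4, -4] and c₂ = [-1, -3, -3].
Hence T = [2, -1] ⊗ [1, 1, 0] ⊗ [-6, 4, -4] + [1, 2] ⊗ [1, 0, -2] ⊗ [-1, -3, -3], so rank(T) ≤ 2.
These bounds meet, so rank(T) = 2.

rank(T) = 2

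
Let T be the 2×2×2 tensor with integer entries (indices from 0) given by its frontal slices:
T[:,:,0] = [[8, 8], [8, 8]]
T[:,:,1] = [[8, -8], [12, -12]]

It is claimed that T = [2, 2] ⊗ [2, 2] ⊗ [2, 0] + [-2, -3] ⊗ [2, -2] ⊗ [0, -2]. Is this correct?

Reconstruct entrywise from the claimed factors. For example, T[1,1,1] = -12 and Σₗ aₗ[1]bₗ[1]cₗ[1] = (2)·(2)·(0) + (-3)·(-2)·(-2) = -12; checking all 8 entries, every one matches. The claim holds.

Yes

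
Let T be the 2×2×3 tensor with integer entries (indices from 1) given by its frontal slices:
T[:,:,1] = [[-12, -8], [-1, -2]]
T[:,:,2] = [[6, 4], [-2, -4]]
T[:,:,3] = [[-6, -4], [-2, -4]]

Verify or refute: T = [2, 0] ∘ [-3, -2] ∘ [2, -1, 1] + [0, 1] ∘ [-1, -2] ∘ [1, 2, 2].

Yes

Reconstruct entrywise from the claimed factors. For example, T[2,1,2] = -2 and Σₗ aₗ[2]bₗ[1]cₗ[2] = (0)·(-3)·(-1) + (1)·(-1)·(2) = -2; checking all 12 entries, every one matches. The claim holds.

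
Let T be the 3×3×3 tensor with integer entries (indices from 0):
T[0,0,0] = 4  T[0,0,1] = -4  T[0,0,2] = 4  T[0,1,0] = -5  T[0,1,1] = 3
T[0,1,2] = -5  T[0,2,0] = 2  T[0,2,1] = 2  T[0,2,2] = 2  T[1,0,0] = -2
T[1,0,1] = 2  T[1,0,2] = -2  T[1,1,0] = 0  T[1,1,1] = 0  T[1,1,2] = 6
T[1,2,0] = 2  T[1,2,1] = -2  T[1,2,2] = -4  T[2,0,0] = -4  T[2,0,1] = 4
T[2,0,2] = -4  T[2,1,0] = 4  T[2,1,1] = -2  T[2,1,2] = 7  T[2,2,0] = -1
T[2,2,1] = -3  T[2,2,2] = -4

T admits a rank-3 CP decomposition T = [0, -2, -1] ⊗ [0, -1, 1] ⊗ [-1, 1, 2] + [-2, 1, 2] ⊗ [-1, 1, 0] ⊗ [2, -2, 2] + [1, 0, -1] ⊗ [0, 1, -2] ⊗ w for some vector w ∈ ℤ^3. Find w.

w = [-1, -1, -1]

Subtract the known terms from T to get the rank-1 residual R = [1, 0, -1] ⊗ [0, 1, -2] ⊗ w, so R[i,j,k] = a[i]·b[j]·w[k]. Pick indices with nonzero a[0]·b[1] = (1)·(1) = 1. Only the fibre through (0,1,·) is needed: R[0,1,:] = T[0,1,:] − Σₗ aₗ[0]bₗ[1]cₗ = [-5, 3, -5] − (0)·(-1)·[-1, 1, 2] − (-2)·(1)·[2, -2, 2] = [-1, -1, -1]. Then w[k] = R[0,1,k] / 1 for each k, giving w = [-1, -1, -1] / 1 = [-1, -1, -1].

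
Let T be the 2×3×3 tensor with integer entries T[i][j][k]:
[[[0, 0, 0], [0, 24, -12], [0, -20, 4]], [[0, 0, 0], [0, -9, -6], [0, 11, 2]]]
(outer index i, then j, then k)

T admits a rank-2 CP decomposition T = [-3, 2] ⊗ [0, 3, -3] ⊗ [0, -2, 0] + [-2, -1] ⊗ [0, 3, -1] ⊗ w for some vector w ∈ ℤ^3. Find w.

w = [0, -1, 2]

Subtract the known terms from T to get the rank-1 residual R = [-2, -1] ⊗ [0, 3, -1] ⊗ w, so R[i,j,k] = a[i]·b[j]·w[k]. Pick indices with nonzero a[0]·b[1] = (-2)·(3) = -6. Only the fibre through (0,1,·) is needed: R[0,1,:] = T[0,1,:] − Σₗ aₗ[0]bₗ[1]cₗ = [0, 24, -12] − (-3)·(3)·[0, -2, 0] = [0, 6, -12]. Then w[k] = R[0,1,k] / -6 for each k, giving w = [0, 6, -12] / -6 = [0, -1, 2].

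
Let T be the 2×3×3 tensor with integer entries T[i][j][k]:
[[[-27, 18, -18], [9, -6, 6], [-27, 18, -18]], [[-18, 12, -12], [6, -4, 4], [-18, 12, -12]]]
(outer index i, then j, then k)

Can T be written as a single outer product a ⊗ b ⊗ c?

Yes

If T = a ⊗ b ⊗ c then every fibre of T is a multiple of the corresponding factor, so read the factors off the fibres through the nonzero entry T[0,0,0] = -27.
The mode-1 fibre T[:,0,0] = [-27, -18] gives a = (3, 2) (primitive direction); the mode-2 fibre T[0,:,0] = [-27, 9, -27] gives b = (3, -1, 3); then c[k] = T[0,0,k] / (a[0]·b[0]) = [-27, 18, -18] / 9 = (-3, 2, -2).
Expanding (3, 2) ⊗ (3, -1, 3) ⊗ (-3, 2, -2) reproduces all 18 entries of T, so T = (3, 2) ⊗ (3, -1, 3) ⊗ (-3, 2, -2) and rank(T) ≤ 1.
Equivalently every frontal slice T[:,:,k] is c[k] times the rank-1 matrix (3, 2) ⊗ (3, -1, 3). So T has rank 1 (it is nonzero).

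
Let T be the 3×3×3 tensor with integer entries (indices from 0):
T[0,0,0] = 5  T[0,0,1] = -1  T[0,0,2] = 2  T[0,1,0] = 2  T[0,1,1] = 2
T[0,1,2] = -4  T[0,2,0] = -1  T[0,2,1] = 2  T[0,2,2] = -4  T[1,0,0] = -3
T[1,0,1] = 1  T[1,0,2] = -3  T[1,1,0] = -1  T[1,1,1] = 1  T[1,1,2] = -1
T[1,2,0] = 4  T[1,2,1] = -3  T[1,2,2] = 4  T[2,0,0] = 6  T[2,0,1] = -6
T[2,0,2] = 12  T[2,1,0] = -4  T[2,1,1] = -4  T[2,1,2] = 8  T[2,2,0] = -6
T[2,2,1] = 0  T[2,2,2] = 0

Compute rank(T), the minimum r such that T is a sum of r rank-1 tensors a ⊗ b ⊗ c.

Lower bound: the mode-1 unfolding of T (rows indexed by i, columns by (j,k) = (0,0), (0,1), (0,2), (1,0), (1,1), (1,2), (2,0), (2,1), (2,2)) is [[5, -1, 2, 2, 2, -4, -1, 2, -4], [-3, 1, -3, -1, 1, -1, 4, -3, 4], [6, -6, 12, -4, -4, 8, -6, 0, 0]].
There the 3×3 minor on rows i ∈ {0, 1, 2}, columns (j,k) ∈ {(0,0), (0,1), (0,2)} is det [[5, -1, 2], [-3, 1, -3], [6, -6, 12]] = -24 ≠ 0, so this unfolding has rank ≥ 3; CP rank is at least every unfolding rank, so rank(T) ≥ 3. (Unfolding ranks only ever bound the CP rank from below — rank(T) can be strictly larger than all of them — so the matching upper bound has to come from an explicit 3-term decomposition.)
Upper bound: T is a sum of 3 rank-1 terms, T = (0, 1, 0) ⊗ (1, -1, 2) ⊗ (1, -1, 1) + (1, -1, 2) ⊗ (2, 0, -1) ⊗ (2, -1, 2) + (1, 0, -2) ⊗ (1, 2, 1) ⊗ (1, 1, -2) (written with every a and b primitive with positive leading entry and the scale carried by c; CP decompositions are not unique, and this one is verified by expanding entrywise), so rank(T) ≤ 3.
These bounds meet, so rank(T) = 3.

3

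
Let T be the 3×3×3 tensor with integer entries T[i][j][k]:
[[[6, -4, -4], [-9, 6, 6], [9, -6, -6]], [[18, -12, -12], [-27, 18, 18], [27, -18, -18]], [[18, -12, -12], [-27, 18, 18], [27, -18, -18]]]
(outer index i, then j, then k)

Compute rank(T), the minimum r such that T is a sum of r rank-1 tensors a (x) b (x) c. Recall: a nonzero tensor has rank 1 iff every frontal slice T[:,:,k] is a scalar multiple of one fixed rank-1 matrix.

Lower bound: T ≠ 0 (e.g. T[0,0,0] = 6), so rank(T) ≥ 1.
Upper bound: if T = a (x) b (x) c then every fibre of T is a multiple of the corresponding factor, so read the factors off the fibres through the nonzero entry T[0,0,0] = 6.
The mode-1 fibre T[:,0,0] = [6, 18, 18] gives a = [1, 3, 3] (primitive direction); the mode-2 fibre T[0,:,0] = [6, -9, 9] gives b = [2, -3, 3]; then c[k] = T[0,0,k] / (a[0]·b[0]) = [6, -4, -4] / 2 = [3, -2, -2].
Expanding [1, 3, 3] (x) [2, -3, 3] (x) [3, -2, -2] reproduces all 27 entries of T, so T = [1, 3, 3] (x) [2, -3, 3] (x) [3, -2, -2] and rank(T) ≤ 1.
These bounds meet, so rank(T) = 1.

1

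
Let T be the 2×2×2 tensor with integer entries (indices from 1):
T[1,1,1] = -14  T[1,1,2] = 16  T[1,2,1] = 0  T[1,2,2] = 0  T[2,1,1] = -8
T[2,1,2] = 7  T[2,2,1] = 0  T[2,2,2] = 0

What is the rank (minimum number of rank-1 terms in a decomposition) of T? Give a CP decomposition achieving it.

rank(T) = 2

Lower bound: the mode-1 unfolding of T (rows indexed by i, columns by (j,k) = (1,1), (1,2), (2,1), (2,2)) is [[-14, 16, 0, 0], [-8, 7, 0, 0]].
There the 2×2 minor on rows i ∈ {1, 2}, columns (j,k) ∈ {(1,1), (1,2)} is det [[-14, 16], [-8, 7]] = 30 ≠ 0, so this unfolding has rank ≥ 2; CP rank is at least every unfolding rank, so rank(T) ≥ 2. (Flattening ranks never certify an upper bound on CP rank; for that we must actually write T with 2 rank-1 terms.)
Upper bound — finding two terms. Every mode-2 slice of T is a multiple of one matrix: T[:,j,:] = b[j]·M with b = [1, 0] and M = [[-14, 16], [-8, 7]] (rows indexed by i, columns by k). So it suffices to write M as a sum of two rank-1 matrices.
Splitting M by its rows (i = 1, 2), M = [1, 0][-14, 16]ᵀ + [0, 1][-8, 7]ᵀ.
Hence T = [1, 0] ⊗ [1, 0] ⊗ [-14, 16] + [0, 1] ⊗ [1, 0] ⊗ [-8, 7], so rank(T) ≤ 2.
These bounds meet, so rank(T) = 2.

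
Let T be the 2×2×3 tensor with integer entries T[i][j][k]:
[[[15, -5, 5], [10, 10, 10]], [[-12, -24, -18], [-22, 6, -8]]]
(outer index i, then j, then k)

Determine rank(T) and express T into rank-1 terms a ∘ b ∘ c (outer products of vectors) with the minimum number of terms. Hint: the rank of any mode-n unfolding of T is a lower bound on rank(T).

rank(T) = 2

Lower bound: the mode-1 unfolding of T (rows indexed by i, columns by (j,k) = (0,0), (0,1), (0,2), (1,0), (1,1), (1,2)) is [[15, -5, 5, 10, 10, 10], [-12, -24, -18, -22, 6, -8]].
There the 2×2 minor on rows i ∈ {0, 1}, columns (j,k) ∈ {(0,0), (0,1)} is det [[15, -5], [-12, -24]] = -420 ≠ 0, so this unfolding has rank ≥ 2; CP rank is at least every unfolding rank, so rank(T) ≥ 2. (Flattening ranks never certify an upper bound on CP rank; for that we must actually write T with 2 rank-1 terms.)
Upper bound — finding two terms. Write S_k = T[:,:,k] for the frontal slices: S₀ = [[15, 10], [-12, -22]], S₁ = [[-5, 10], [-24, 6]], S₂ = [[5, 10], [-18, -8]].
If T = a₁ ∘ b₁ ∘ c₁ + a₂ ∘ b₂ ∘ c₂ then each S_k = c₁[k]·a₁b₁ᵀ + c₂[k]·a₂b₂ᵀ. S₀ and S₁ are linearly independent, so a₁b₁ᵀ and a₂b₂ᵀ must span the same plane of matrices: they are the rank-1 matrices of the form x·S₀ + y·S₁.
det(x·S₀ + y·S₁) is −210·x² + 560·xy + 210·y² = (-70)·(x − 3·y)(3·x + y), vanishing at (x:y) = (3:1) and (1:-3).
M₁ = 3·S₀ + S₁ = [[40, 40], [-60, -60]] = 20·[2, -3][1, 1]ᵀ and M₂ = S₀ − 3·S₁ = [[30, -20], [60, -40]] = 10·[1, 2][3, -2]ᵀ, so take a₁ = [2, -3], b₁ = [1, 1], a₂ = [1, 2], b₂ = [3, -2].
Each slice is an integer combination of E₁ = a₁b₁ᵀ and E₂ = a₂b₂ᵀ: S₀ = 6·E₁ + E₂, S₁ = 2·E₁ − 3·E₂, S₂ = 4·E₁ − E₂; reading off coefficients, c₁ = [6, 2, 4] and c₂ = [1, -3, -1].
Hence T = [2, -3] ∘ [1, 1] ∘ [6, 2, 4] + [1, 2] ∘ [3, -2] ∘ [1, -3, -1], so rank(T) ≤ 2.
These bounds meet, so rank(T) = 2.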